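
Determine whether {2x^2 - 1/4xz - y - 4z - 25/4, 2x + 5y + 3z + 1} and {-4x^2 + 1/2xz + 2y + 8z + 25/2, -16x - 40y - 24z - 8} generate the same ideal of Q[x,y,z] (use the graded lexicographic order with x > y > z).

Yes, the ideals are equal.

Two ideals are equal iff their reduced Gröbner bases coincide (the reduced basis is unique for a fixed ordering).
Buchberger on the first generating set:
f_1 = 2x^2 - 1/4xz - y - 4z - 25/4, LT = x^2.
f_2 = 2x + 5y + 3z + 1, LT = x.

S(f_1,f_2): lcm = x^2. S = -5/2xy - 13/8xz - 1/2x - 1/2y - 2z - 25/8.
  reduce S modulo (f_1, f_2):
  remainder 25/4y^2 + 125/16yz + 39/16z^2 + 2y - 7/16z - 23/8 ≠ 0; add g_3 = 25/4y^2 + 125/16yz + 39/16z^2 + 2y - 7/16z - 23/8 to the basis.

The other S-polynomials (S(f_1,g_3), S(f_2,g_3)) all reduce to 0 modulo the current basis, so we have a Gröbner basis.
Inter-reduce: drop elements whose leading term is divisible by another's, tail-reduce, and make monic.
Reduced Gröbner basis: {y^2 + 5/4yz + 39/100z^2 + 8/25y - 7/100z - 23/50, x + 5/2y + 3/2z + 1/2}.

Buchberger on the second generating set:
h_1 = -4x^2 + 1/2xz + 2y + 8z + 25/2, LT = x^2.
h_2 = -16x - 40y - 24z - 8, LT = x.

S(h_1,h_2): lcm = x^2. S = -5/2xy - 13/8xz - 1/2x - 1/2y - 2z - 25/8.
  reduce S modulo (h_1, h_2):
  remainder 25/4y^2 + 125/16yz + 39/16z^2 + 2y - 7/16z - 23/8 ≠ 0; add k_3 = 25/4y^2 + 125/16yz + 39/16z^2 + 2y - 7/16z - 23/8 to the basis.

The other S-polynomials (S(h_1,k_3), S(h_2,k_3)) all reduce to 0 modulo the current basis, so we have a Gröbner basis.
Inter-reduce: drop elements whose leading term is divisible by another's, tail-reduce, and make monic.
Reduced Gröbner basis: {y^2 + 5/4yz + 39/100z^2 + 8/25y - 7/100z - 23/50, x + 5/2y + 3/2z + 1/2}.

These coincide, so the ideals are equal.
The same test decides containment: I ⊆ J iff every generator of I reduces to 0 modulo a Gröbner basis of J.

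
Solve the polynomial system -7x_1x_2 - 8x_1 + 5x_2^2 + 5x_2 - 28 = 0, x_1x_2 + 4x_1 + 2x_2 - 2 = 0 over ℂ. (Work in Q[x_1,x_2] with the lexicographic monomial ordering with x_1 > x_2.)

Compute a lex Gröbner basis by Buchberger's algorithm.
f_1 = -7x_1x_2 - 8x_1 + 5x_2^2 + 5x_2 - 28, LT = x_1x_2.
f_2 = x_1x_2 + 4x_1 + 2x_2 - 2, LT = x_1x_2.

S(f_1,f_2): lcm = x_1x_2. S = -20/7x_1 - 5/7x_2^2 - 19/7x_2 + 6.
  reduce S modulo (f_1, f_2):
  remainder -20/7x_1 - 5/7x_2^2 - 19/7x_2 + 6 ≠ 0; add h_3 = -20/7x_1 - 5/7x_2^2 - 19/7x_2 + 6 to the basis.

S(f_1,h_3): lcm = x_1x_2. S = 8/7x_1 - 1/4x_2^3 - 233/140x_2^2 + 97/70x_2 + 4.
  reduce S modulo (f_1, f_2, h_3):
  remainder -1/4x_2^3 - 39/20x_2^2 + 3/10x_2 + 32/5 ≠ 0; add h_4 = -1/4x_2^3 - 39/20x_2^2 + 3/10x_2 + 32/5 to the basis.

The other S-polynomials (S(f_2,h_3), S(f_1,h_4), S(f_2,h_4), S(h_3,h_4)) all reduce to 0 modulo the current basis, so we have a Gröbner basis.
Inter-reduce: drop elements whose leading term is divisible by another's, tail-reduce, and make monic.
Reduced Gröbner basis: {x_1 + 1/4x_2^2 + 19/20x_2 - 21/10, x_2^3 + 39/5x_2^2 - 6/5x_2 - 128/5}.

The lex basis is triangular: the last element involves only x_2. Solving x_2^3 + 39/5x_2^2 - 6/5x_2 - 128/5 = 0 gives x_2 ∈ {-2, -29/10 + sqrt(2121)/10, -sqrt(2121)/10 - 29/10}; substituting each value into the earlier elements determines the remaining variables.
  x_2 = -2: the earlier basis element becomes x_1 - 3 = 0, giving x_1 = 3 — point (3, -2).
  x_2 = -29/10 + sqrt(2121)/10: the earlier basis element becomes x_1 - sqrt(2121)/20 + 51/20 = 0, giving x_1 = -51/20 + sqrt(2121)/20 — point (-51/20 + sqrt(2121)/20, -29/10 + sqrt(2121)/10).
  x_2 = -sqrt(2121)/10 - 29/10: the earlier basis element becomes x_1 + sqrt(2121)/20 + 51/20 = 0, giving x_1 = -51/20 - sqrt(2121)/20 — point (-51/20 - sqrt(2121)/20, -sqrt(2121)/10 - 29/10).

{(3, -2), (-51/20 + sqrt(2121)/20, -29/10 + sqrt(2121)/10), (-51/20 - sqrt(2121)/20, -sqrt(2121)/10 - 29/10)}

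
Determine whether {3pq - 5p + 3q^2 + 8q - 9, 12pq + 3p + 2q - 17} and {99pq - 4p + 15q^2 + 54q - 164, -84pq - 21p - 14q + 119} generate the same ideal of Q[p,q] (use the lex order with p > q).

Yes, the ideals are equal.

For a fixed monomial order, each ideal has a unique reduced Gröbner basis; comparing bases decides equality.
Buchberger on the first generating set:
f_1 = 3pq - 5p + 3q^2 + 8q - 9, LT = pq.
f_2 = 12pq + 3p + 2q - 17, LT = pq.

S(f_1,f_2): lcm = pq. S = -23/12p + q^2 + 5/2q - 19/12.
  leading term p: no divisor's leading term divides it; move -23/12p to the remainder.
  leading term q^2: no divisor's leading term divides it; move q^2 to the remainder.
  leading term q: no divisor's leading term divides it; move 5/2q to the remainder.
  leading term 1: no divisor's leading term divides it; move -19/12 to the remainder.
  remainder -23/12p + q^2 + 5/2q - 19/12 ≠ 0; add g_3 = -23/12p + q^2 + 5/2q - 19/12 to the basis.

S(f_1,g_3): lcm = pq. S = -5/3p + 12/23q^3 + 53/23q^2 + 127/69q - 3.
  leading term p: subtract (20/23)·g_3 from -5/3p + 12/23q^3 + 53/23q^2 + 127/69q - 3 → 12/23q^3 + 33/23q^2 - 1/3q - 112/69
  leading term q^3: no divisor's leading term divides it; move 12/23q^3 to the remainder.
  leading term q^2: no divisor's leading term divides it; move 33/23q^2 to the remainder.
  leading term q: no divisor's leading term divides it; move -1/3q to the remainder.
  leading term 1: no divisor's leading term divides it; move -112/69 to the remainder.
  remainder 12/23q^3 + 33/23q^2 - 1/3q - 112/69 ≠ 0; add g_4 = 12/23q^3 + 33/23q^2 - 1/3q - 112/69 to the basis.

The other S-polynomials (S(f_2,g_3), S(f_1,g_4), S(f_2,g_4), S(g_3,g_4)) all reduce to 0 modulo the current basis, so we have a Gröbner basis.
Inter-reduce: drop elements whose leading term is divisible by another's, tail-reduce, and make monic.
Reduced Gröbner basis: {p - 12/23q^2 - 30/23q + 19/23, q^3 + 11/4q^2 - 23/36q - 28/9}.

Buchberger on the second generating set:
h_1 = 99pq - 4p + 15q^2 + 54q - 164, LT = pq.
h_2 = -84pq - 21p - 14q + 119, LT = pq.

S(h_1,h_2): lcm = pq. S = -115/396p + 5/33q^2 + 25/66q - 95/396.
  leading term p: no divisor's leading term divides it; move -115/396p to the remainder.
  leading term q^2: no divisor's leading term divides it; move 5/33q^2 to the remainder.
  leading term q: no divisor's leading term divides it; move 25/66q to the remainder.
  leading term 1: no divisor's leading term divides it; move -95/396 to the remainder.
  remainder -115/396p + 5/33q^2 + 25/66q - 95/396 ≠ 0; add k_3 = -115/396p + 5/33q^2 + 25/66q - 95/396 to the basis.

S(h_1,k_3): lcm = pq. S = -4/99p + 12/23q^3 + 1105/759q^2 - 71/253q - 164/99.
  leading term p: subtract (16/115)·k_3 from -4/99p + 12/23q^3 + 1105/759q^2 - 71/253q - 164/99 → 12/23q^3 + 33/23q^2 - 1/3q - 112/69
  leading term q^3: no divisor's leading term divides it; move 12/23q^3 to the remainder.
  leading term q^2: no divisor's leading term divides it; move 33/23q^2 to the remainder.
  leading term q: no divisor's leading term divides it; move -1/3q to the remainder.
  leading term 1: no divisor's leading term divides it; move -112/69 to the remainder.
  remainder 12/23q^3 + 33/23q^2 - 1/3q - 112/69 ≠ 0; add k_4 = 12/23q^3 + 33/23q^2 - 1/3q - 112/69 to the basis.

The other S-polynomials (S(h_2,k_3), S(h_1,k_4), S(h_2,k_4), S(k_3,k_4)) all reduce to 0 modulo the current basis, so we have a Gröbner basis.
Inter-reduce: drop elements whose leading term is divisible by another's, tail-reduce, and make monic.
Reduced Gröbner basis: {p - 12/23q^2 - 30/23q + 19/23, q^3 + 11/4q^2 - 23/36q - 28/9}.

These coincide, so the ideals are equal.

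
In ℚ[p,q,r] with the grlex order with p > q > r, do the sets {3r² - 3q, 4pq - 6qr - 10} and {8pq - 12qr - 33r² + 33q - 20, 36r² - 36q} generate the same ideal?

Yes, the ideals are equal.

Since reduced Gröbner bases are canonical representatives of ideals under a given ordering, it suffices to compute and compare them.
Buchberger on the first generating set:
f_1 = 3r² - 3q, LT = r².
f_2 = 4pq - 6qr - 10, LT = pq.

The S-polynomials (S(f_1,f_2)) all reduce to 0 modulo the current basis, so we have a Gröbner basis.
Inter-reduce: drop elements whose leading term is divisible by another's, tail-reduce, and make monic.
Reduced Gröbner basis: {pq - 3/2qr - 5/2, r² - q}.

Buchberger on the second generating set:
h_1 = 8pq - 12qr - 33r² + 33q - 20, LT = pq.
h_2 = 36r² - 36q, LT = r².

The S-polynomials (S(h_1,h_2)) all reduce to 0 modulo the current basis, so we have a Gröbner basis.
Inter-reduce: drop elements whose leading term is divisible by another's, tail-reduce, and make monic.
Reduced Gröbner basis: {pq - 3/2qr - 5/2, r² - q}.

These coincide, so the ideals are equal.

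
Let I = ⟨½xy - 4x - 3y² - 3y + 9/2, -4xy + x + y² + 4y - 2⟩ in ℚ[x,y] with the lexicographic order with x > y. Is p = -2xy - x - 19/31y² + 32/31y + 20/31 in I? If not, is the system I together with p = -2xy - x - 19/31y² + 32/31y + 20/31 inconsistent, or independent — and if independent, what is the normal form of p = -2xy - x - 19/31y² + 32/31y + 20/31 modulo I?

-2xy - x - 19/31y² + 32/31y + 20/31 lies in I (it reduces to 0).

First compute the reduced Gröbner basis of I by Buchberger's algorithm.
f_1 = ½xy - 4x - 3y² - 3y + 9/2, LT = xy.
f_2 = -4xy + x + y² + 4y - 2, LT = xy.

S(f_1,f_2): lcm = xy. S = -31/4x - 23/4y² - 5y + 17/2.
  leading term x: no divisor's leading term divides it; move -31/4x to the remainder.
  leading term y²: no divisor's leading term divides it; move -23/4y² to the remainder.
  leading term y: no divisor's leading term divides it; move -5y to the remainder.
  leading term 1: no divisor's leading term divides it; move 17/2 to the remainder.
  remainder -31/4x - 23/4y² - 5y + 17/2 ≠ 0; add h_3 = -31/4x - 23/4y² - 5y + 17/2 to the basis.

S(f_1,h_3): lcm = xy. S = -8x - 23/31y³ - 206/31y² - 152/31y + 9.
  leading term x: subtract (32/31)·h_3 from -8x - 23/31y³ - 206/31y² - 152/31y + 9 → -23/31y³ - 22/31y² + 8/31y + 7/31
  leading term y³: no divisor's leading term divides it; move -23/31y³ to the remainder.
  leading term y²: no divisor's leading term divides it; move -22/31y² to the remainder.
  leading term y: no divisor's leading term divides it; move 8/31y to the remainder.
  leading term 1: no divisor's leading term divides it; move 7/31 to the remainder.
  remainder -23/31y³ - 22/31y² + 8/31y + 7/31 ≠ 0; add h_4 = -23/31y³ - 22/31y² + 8/31y + 7/31 to the basis.

S(f_2,h_3): lcm = xy. S = -¼x - 23/31y³ - 111/124y² + 3/31y + ½.
  leading term x: subtract (1/31)·h_3 from -¼x - 23/31y³ - 111/124y² + 3/31y + ½ → -23/31y³ - 22/31y² + 8/31y + 7/31
  leading term y³: subtract (1)·h_4 from -23/31y³ - 22/31y² + 8/31y + 7/31 → 0
  remainder 0.

S(f_1,h_4): lcm = xy³. S = -206/23xy² + 8/23xy + 7/23x - 6y⁴ - 6y³ + 9y².
  leading term xy²: subtract (-412/23y)·f_1 from -206/23xy² + 8/23xy + 7/23x - 6y⁴ - 6y³ + 9y² → -1640/23xy + 7/23x - 6y⁴ - 1374/23y³ - 1029/23y² + 1854/23y
  leading term xy: subtract (-3280/23)·f_1 from -1640/23xy + 7/23x - 6y⁴ - 1374/23y³ - 1029/23y² + 1854/23y → -13113/23x - 6y⁴ - 1374/23y³ - 10869/23y² - 7986/23y + 14760/23
  leading term x: subtract (1692/23)·h_3 from -13113/23x - 6y⁴ - 1374/23y³ - 10869/23y² - 7986/23y + 14760/23 → -6y⁴ - 1374/23y³ - 1140/23y² + 474/23y + 378/23
  leading term y⁴: subtract (186/23y)·h_4 from -6y⁴ - 1374/23y³ - 1140/23y² + 474/23y + 378/23 → -54y³ - 1188/23y² + 432/23y + 378/23
  leading term y³: subtract (1674/23)·h_4 from -54y³ - 1188/23y² + 432/23y + 378/23 → 0
  remainder 0.

S(f_2,h_4): lcm = xy³. S = -111/92xy² + 8/23xy + 7/23x - ¼y⁴ - y³ + ½y².
  leading term xy²: subtract (-111/46y)·f_1 from -111/92xy² + 8/23xy + 7/23x - ¼y⁴ - y³ + ½y² → -214/23xy + 7/23x - ¼y⁴ - 379/46y³ - 155/23y² + 999/92y
  leading term xy: subtract (-428/23)·f_1 from -214/23xy + 7/23x - ¼y⁴ - 379/46y³ - 155/23y² + 999/92y → -1705/23x - ¼y⁴ - 379/46y³ - 1439/23y² - 4137/92y + 1926/23
  leading term x: subtract (220/23)·h_3 from -1705/23x - ¼y⁴ - 379/46y³ - 1439/23y² - 4137/92y + 1926/23 → -¼y⁴ - 379/46y³ - 174/23y² + 263/92y + 56/23
  leading term y⁴: subtract (31/92y)·h_4 from -¼y⁴ - 379/46y³ - 174/23y² + 263/92y + 56/23 → -8y³ - 176/23y² + 64/23y + 56/23
  leading term y³: subtract (248/23)·h_4 from -8y³ - 176/23y² + 64/23y + 56/23 → 0
  remainder 0.

S(h_3,h_4): leading monomials are coprime, so the S-polynomial reduces to 0 (Buchberger's first criterion).
Every S-polynomial of the final basis reduces to 0, so we have a Gröbner basis.
Inter-reduce: drop elements whose leading term is divisible by another's, tail-reduce, and make monic.
Reduced Gröbner basis: {x + 23/31y² + 20/31y - 34/31, y³ + 22/23y² - 8/23y - 7/23}.
Label its elements g_1 = x + 23/31y² + 20/31y - 34/31, g_2 = y³ + 22/23y² - 8/23y - 7/23.

Reduce p = -2xy - x - 19/31y² + 32/31y + 20/31 modulo G:
  leading term xy: subtract (-2y)·g_1 from -2xy - x - 19/31y² + 32/31y + 20/31 → -x + 46/31y³ + 21/31y² - 36/31y + 20/31
  leading term x: subtract (-1)·g_1 from -x + 46/31y³ + 21/31y² - 36/31y + 20/31 → 46/31y³ + 44/31y² - 16/31y - 14/31
  leading term y³: subtract (46/31)·g_2 from 46/31y³ + 44/31y² - 16/31y - 14/31 → 0
  normal form = 0.
Since the normal form is 0, p ∈ I.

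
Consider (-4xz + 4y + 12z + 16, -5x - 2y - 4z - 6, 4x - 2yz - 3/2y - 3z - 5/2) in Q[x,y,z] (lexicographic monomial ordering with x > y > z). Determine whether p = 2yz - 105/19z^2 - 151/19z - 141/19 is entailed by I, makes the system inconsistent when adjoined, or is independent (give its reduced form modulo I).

Adjoining 2yz - 105/19z^2 - 151/19z - 141/19 makes the ideal the whole ring: the system is inconsistent.

First compute the reduced Gröbner basis of I by Buchberger's algorithm.
f_1 = -4xz + 4y + 12z + 16, LT = xz.
f_2 = -5x - 2y - 4z - 6, LT = x.
f_3 = 4x - 2yz - 3/2y - 3z - 5/2, LT = x.

S(f_1,f_2): lcm = xz. S = -2/5yz - y - 4/5z^2 - 21/5z - 4.
  reduce S modulo (f_1, f_2, f_3):
  remainder -2/5yz - y - 4/5z^2 - 21/5z - 4 ≠ 0; add h_4 = -2/5yz - y - 4/5z^2 - 21/5z - 4 to the basis.

S(f_1,f_3): lcm = xz. S = 1/2yz^2 + 3/8yz - y + 3/4z^2 - 19/8z - 4.
  reduce S modulo (f_1, f_2, f_3, h_4):
  remainder 19/16y - z^3 - 11/4z^2 + 29/16z + 19/4 ≠ 0; add h_5 = 19/16y - z^3 - 11/4z^2 + 29/16z + 19/4 to the basis.

S(f_2,f_3): lcm = x. S = 1/2yz + 31/40y + 31/20z + 73/40.
  reduce S modulo (f_1, f_2, f_3, h_4, h_5):
  remainder -2/5z^3 - 21/10z^2 - 119/40z - 51/40 ≠ 0; add h_6 = -2/5z^3 - 21/10z^2 - 119/40z - 51/40 to the basis.

The other S-polynomials (S(f_1,h_4), S(f_2,h_4), S(f_3,h_4), S(f_1,h_5), S(f_2,h_5), S(f_3,h_5), S(h_4,h_5), S(f_1,h_6), S(f_2,h_6), S(f_3,h_6), S(h_4,h_6), S(h_5,h_6)) all reduce to 0 modulo the current basis, so we have a Gröbner basis.
Inter-reduce: drop elements whose leading term is divisible by another's, tail-reduce, and make monic.
Reduced Gröbner basis: {x - 16/19z^2 - 44/19z - 28/19, y + 40/19z^2 + 148/19z + 127/19, z^3 + 21/4z^2 + 119/16z + 51/16}.
Label its elements g_1 = x - 16/19z^2 - 44/19z - 28/19, g_2 = y + 40/19z^2 + 148/19z + 127/19, g_3 = z^3 + 21/4z^2 + 119/16z + 51/16.

Reduce p = 2yz - 105/19z^2 - 151/19z - 141/19 modulo G:
  leading term yz: subtract (2z)·g_2 from 2yz - 105/19z^2 - 151/19z - 141/19 → -80/19z^3 - 401/19z^2 - 405/19z - 141/19
  leading term z^3: subtract (-80/19)·g_3 from -80/19z^3 - 401/19z^2 - 405/19z - 141/19 → z^2 + 10z + 6
  leading term z^2: no divisor's leading term divides it; move z^2 to the remainder.
  leading term z: no divisor's leading term divides it; move 10z to the remainder.
  leading term 1: no divisor's leading term divides it; move 6 to the remainder.
  normal form = z^2 + 10z + 6.
The normal form is nonzero, so p ∉ I. Since p minus its normal form lies in I, I + (p) = I + (r) where r = z^2 + 10z + 6; decide whether this ideal is the whole ring.
Run Buchberger on G together with r (pairs among the g_i already reduce to 0 since G is a Gröbner basis):
g_1 = x - 16/19z^2 - 44/19z - 28/19, LT = x.
g_2 = y + 40/19z^2 + 148/19z + 127/19, LT = y.
g_3 = z^3 + 21/4z^2 + 119/16z + 51/16, LT = z^3.
r = z^2 + 10z + 6, LT = z^2.

S(g_3,r): lcm = z^3. S = -19/4z^2 + 23/16z + 51/16.
  reduce S modulo (g_1, g_2, g_3, r):
  remainder 783/16z + 507/16 ≠ 0; add m_5 = 783/16z + 507/16 to the basis.

S(g_3,m_5): lcm = z^3. S = 4805/1044z^2 + 119/16z + 51/16.
  reduce S modulo (g_1, g_2, g_3, r, m_5):
  remainder 38030/68121 ≠ 0; add m_6 = 38030/68121 to the basis.

The other S-polynomials (S(g_1,g_2), S(g_1,g_3), S(g_1,r), S(g_2,g_3), S(g_2,r), S(g_1,m_5), S(g_2,m_5), S(r,m_5), S(g_1,m_6), S(g_2,m_6), S(g_3,m_6), S(r,m_6), S(m_5,m_6)) all reduce to 0 modulo the current basis, so we have a Gröbner basis.
Inter-reduce: drop elements whose leading term is divisible by another's, tail-reduce, and make monic.
Reduced Gröbner basis: {1}.
The reduced Gröbner basis of I + (p) is {1}: the ideal is the whole ring, so the enlarged system has no common solution — adjoining p is inconsistent.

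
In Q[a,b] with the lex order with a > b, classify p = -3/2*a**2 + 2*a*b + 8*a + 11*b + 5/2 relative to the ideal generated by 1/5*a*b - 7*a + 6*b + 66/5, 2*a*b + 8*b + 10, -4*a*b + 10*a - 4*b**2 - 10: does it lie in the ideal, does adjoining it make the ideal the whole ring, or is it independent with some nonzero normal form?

First compute the reduced Gröbner basis of I by Buchberger's algorithm.
f_1 = 1/5*a*b - 7*a + 6*b + 66/5, LT = a*b.
f_2 = 2*a*b + 8*b + 10, LT = a*b.
f_3 = -4*a*b + 10*a - 4*b**2 - 10, LT = a*b.

S(f_1,f_2): lcm = a*b. S = -35*a + 26*b + 61.
  leading term a: no divisor's leading term divides it; move -35*a to the remainder.
  leading term b: no divisor's leading term divides it; move 26*b to the remainder.
  leading term 1: no divisor's leading term divides it; move 61 to the remainder.
  remainder -35*a + 26*b + 61 ≠ 0; add h_4 = -35*a + 26*b + 61 to the basis.

S(f_1,f_3): lcm = a*b. S = -65/2*a - b**2 + 30*b + 127/2.
  leading term a: subtract (13/14)·h_4 from -65/2*a - b**2 + 30*b + 127/2 → -b**2 + 41/7*b + 48/7
  leading term b**2: no divisor's leading term divides it; move -b**2 to the remainder.
  leading term b: no divisor's leading term divides it; move 41/7*b to the remainder.
  leading term 1: no divisor's leading term divides it; move 48/7 to the remainder.
  remainder -b**2 + 41/7*b + 48/7 ≠ 0; add h_5 = -b**2 + 41/7*b + 48/7 to the basis.

S(f_1,h_4): lcm = a*b. S = -35*a + 26/35*b**2 + 1111/35*b + 66.
  leading term a: subtract (1)·h_4 from -35*a + 26/35*b**2 + 1111/35*b + 66 → 26/35*b**2 + 201/35*b + 5
  leading term b**2: subtract (-26/35)·h_5 from 26/35*b**2 + 201/35*b + 5 → 2473/245*b + 2473/245
  leading term b: no divisor's leading term divides it; move 2473/245*b to the remainder.
  leading term 1: no divisor's leading term divides it; move 2473/245 to the remainder.
  remainder 2473/245*b + 2473/245 ≠ 0; add h_6 = 2473/245*b + 2473/245 to the basis.

The other S-polynomials (S(f_2,f_3), S(f_2,h_4), S(f_3,h_4), S(f_1,h_5), S(f_2,h_5), S(f_3,h_5), S(h_4,h_5), S(f_1,h_6), S(f_2,h_6), S(f_3,h_6), S(h_4,h_6), S(h_5,h_6)) all reduce to 0 modulo the current basis, so we have a Gröbner basis.
Inter-reduce: drop elements whose leading term is divisible by another's, tail-reduce, and make monic.
Reduced Gröbner basis: {a - 1, b + 1}.
Label its elements g_1 = a - 1, g_2 = b + 1.

Reduce p = -3/2*a**2 + 2*a*b + 8*a + 11*b + 5/2 modulo G:
  leading term a**2: subtract (-3/2*a)·g_1 from -3/2*a**2 + 2*a*b + 8*a + 11*b + 5/2 → 2*a*b + 13/2*a + 11*b + 5/2
  leading term a*b: subtract (2*b)·g_1 from 2*a*b + 13/2*a + 11*b + 5/2 → 13/2*a + 13*b + 5/2
  leading term a: subtract (13/2)·g_1 from 13/2*a + 13*b + 5/2 → 13*b + 9
  leading term b: subtract (13)·g_2 from 13*b + 9 → -4
  leading term 1: no divisor's leading term divides it; move -4 to the remainder.
  normal form = -4.
The normal form is nonzero, so p ∉ I. Since p minus its normal form lies in I, I + (p) = I + (r) where r = -4; decide whether this ideal is the whole ring.
Here r = -4 is a nonzero constant, hence a unit: 1 ∈ I + (p), the Gröbner basis of I + (p) is {1}, and the enlarged system has no common solution — adjoining p is inconsistent.

Adjoining -3/2*a**2 + 2*a*b + 8*a + 11*b + 5/2 makes the ideal the whole ring: the system is inconsistent.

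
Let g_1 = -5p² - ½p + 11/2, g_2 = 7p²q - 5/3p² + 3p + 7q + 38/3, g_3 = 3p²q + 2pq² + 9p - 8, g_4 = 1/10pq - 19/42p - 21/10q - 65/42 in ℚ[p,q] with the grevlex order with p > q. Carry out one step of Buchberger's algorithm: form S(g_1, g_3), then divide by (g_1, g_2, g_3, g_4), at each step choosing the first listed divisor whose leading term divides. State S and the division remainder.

lcm(LM(g_1), LM(g_3)) = p²q.
S = (lcm/LT(g_1))·g_1 − (lcm/LT(g_3))·g_3 = -⅔pq² + 1/10pq - 3p - 11/10q + 8/3.
Reduce S modulo (g_1, g_2, g_3, g_4) in that order:
  leading term pq²: subtract (-20/3q)·g_4 from -⅔pq² + 1/10pq - 3p - 11/10q + 8/3 → -1837/630pq - 14q² - 3p - 7193/630q + 8/3
  leading term pq: subtract (-1837/63)·g_4 from -1837/630pq - 14q² - 3p - 7193/630q + 8/3 → -14q² - 42841/2646p - 4577/63q - 112349/2646
  leading term q²: no divisor's leading term divides it; move -14q² to the remainder.
  leading term p: no divisor's leading term divides it; move -42841/2646p to the remainder.
  leading term q: no divisor's leading term divides it; move -4577/63q to the remainder.
  leading term 1: no divisor's leading term divides it; move -112349/2646 to the remainder.
The remainder -14q² - 42841/2646p - 4577/63q - 112349/2646 is nonzero, so it would be added as the next basis element.

S(g_1, g_3) = -⅔pq² + 1/10pq - 3p - 11/10q + 8/3; remainder on division = -14q² - 42841/2646p - 4577/63q - 112349/2646.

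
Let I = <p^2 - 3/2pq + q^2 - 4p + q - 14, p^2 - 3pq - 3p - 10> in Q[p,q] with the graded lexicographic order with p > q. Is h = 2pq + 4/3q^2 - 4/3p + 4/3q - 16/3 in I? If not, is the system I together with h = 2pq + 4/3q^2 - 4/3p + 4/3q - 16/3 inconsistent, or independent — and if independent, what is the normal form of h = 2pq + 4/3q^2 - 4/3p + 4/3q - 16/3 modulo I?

First compute the reduced Gröbner basis of I by Buchberger's algorithm.
f_1 = p^2 - 3/2pq + q^2 - 4p + q - 14, LT = p^2.
f_2 = p^2 - 3pq - 3p - 10, LT = p^2.

S(f_1,f_2): lcm = p^2. S = 3/2pq + q^2 - p + q - 4.
  leading term pq: no divisor's leading term divides it; move 3/2pq to the remainder.
  leading term q^2: no divisor's leading term divides it; move q^2 to the remainder.
  leading term p: no divisor's leading term divides it; move -p to the remainder.
  leading term q: no divisor's leading term divides it; move q to the remainder.
  leading term 1: no divisor's leading term divides it; move -4 to the remainder.
  remainder 3/2pq + q^2 - p + q - 4 ≠ 0; add k_3 = 3/2pq + q^2 - p + q - 4 to the basis.

S(f_1,k_3): lcm = p^2q. S = -13/6pq^2 + q^3 + 2/3p^2 - 14/3pq + q^2 + 8/3p - 14q.
  leading term pq^2: subtract (-13/9q)·k_3 from -13/6pq^2 + q^3 + 2/3p^2 - 14/3pq + q^2 + 8/3p - 14q → 22/9q^3 + 2/3p^2 - 55/9pq + 22/9q^2 + 8/3p - 178/9q
  leading term q^3: no divisor's leading term divides it; move 22/9q^3 to the remainder.
  leading term p^2: subtract (2/3)·f_1 from 2/3p^2 - 55/9pq + 22/9q^2 + 8/3p - 178/9q → -46/9pq + 16/9q^2 + 16/3p - 184/9q + 28/3
  leading term pq: subtract (-92/27)·k_3 from -46/9pq + 16/9q^2 + 16/3p - 184/9q + 28/3 → 140/27q^2 + 52/27p - 460/27q - 116/27
  leading term q^2: no divisor's leading term divides it; move 140/27q^2 to the remainder.
  leading term p: no divisor's leading term divides it; move 52/27p to the remainder.
  leading term q: no divisor's leading term divides it; move -460/27q to the remainder.
  leading term 1: no divisor's leading term divides it; move -116/27 to the remainder.
  remainder 22/9q^3 + 140/27q^2 + 52/27p - 460/27q - 116/27 ≠ 0; add k_4 = 22/9q^3 + 140/27q^2 + 52/27p - 460/27q - 116/27 to the basis.

The other S-polynomials (S(f_2,k_3), S(f_1,k_4), S(f_2,k_4), S(k_3,k_4)) all reduce to 0 modulo the current basis, so we have a Gröbner basis.
Inter-reduce: drop elements whose leading term is divisible by another's, tail-reduce, and make monic.
Reduced Gröbner basis: {q^3 + 70/33q^2 + 26/33p - 230/33q - 58/33, p^2 + 2q^2 - 5p + 2q - 18, pq + 2/3q^2 - 2/3p + 2/3q - 8/3}.
Label its elements g_1 = q^3 + 70/33q^2 + 26/33p - 230/33q - 58/33, g_2 = p^2 + 2q^2 - 5p + 2q - 18, g_3 = pq + 2/3q^2 - 2/3p + 2/3q - 8/3.

Reduce h = 2pq + 4/3q^2 - 4/3p + 4/3q - 16/3 modulo G:
  leading term pq: subtract (2)·g_3 from 2pq + 4/3q^2 - 4/3p + 4/3q - 16/3 → 0
  normal form = 0.
Since the normal form is 0, h ∈ I.

2pq + 4/3q^2 - 4/3p + 4/3q - 16/3 lies in I (it reduces to 0).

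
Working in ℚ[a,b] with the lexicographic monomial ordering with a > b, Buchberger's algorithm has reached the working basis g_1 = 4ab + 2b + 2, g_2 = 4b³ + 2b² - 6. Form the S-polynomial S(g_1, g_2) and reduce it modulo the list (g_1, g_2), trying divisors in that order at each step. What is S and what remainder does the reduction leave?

S(g_1, g_2) = -½ab² + 3/2a + ½b³ + ½b²; remainder on division = 3/2a + ½b² + ¼b + ¾.

lcm(LM(g_1), LM(g_2)) = ab³.
S = (lcm/LT(g_1))·g_1 − (lcm/LT(g_2))·g_2 = -½ab² + 3/2a + ½b³ + ½b².
Reduce S modulo (g_1, g_2) in that order:
  leading term ab²: subtract (-⅛b)·g_1 from -½ab² + 3/2a + ½b³ + ½b² → 3/2a + ½b³ + ¾b² + ¼b
  leading term a: no divisor's leading term divides it; move 3/2a to the remainder.
  leading term b³: subtract (⅛)·g_2 from ½b³ + ¾b² + ¼b → ½b² + ¼b + ¾
  leading term b²: no divisor's leading term divides it; move ½b² to the remainder.
  leading term b: no divisor's leading term divides it; move ¼b to the remainder.
  leading term 1: no divisor's leading term divides it; move ¾ to the remainder.
The remainder 3/2a + ½b² + ¼b + ¾ is nonzero, so it would be added as the next basis element.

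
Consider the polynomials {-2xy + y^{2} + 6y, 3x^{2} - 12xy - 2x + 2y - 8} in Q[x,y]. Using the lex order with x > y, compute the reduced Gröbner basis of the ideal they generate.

G = {x^{2} - \tfrac{2}{3}x - 2y^{2} - \tfrac{34}{3}y - \tfrac{8}{3}, xy - \tfrac{1}{2}y^{2} - 3y, y^{3} + \tfrac{104}{21}y^{2} - \tfrac{52}{21}y}

f_1 = -2xy + y^{2} + 6y, LT = xy.
f_2 = 3x^{2} - 12xy - 2x + 2y - 8, LT = x^{2}.

S(f_1,f_2): lcm = x^{2}y. S = \tfrac{7}{2}xy^{2} - \tfrac{7}{3}xy - \tfrac{2}{3}y^{2} + \tfrac{8}{3}y.
  leading term xy^{2}: subtract (-\tfrac{7}{4}y)·f_1 from \tfrac{7}{2}xy^{2} - \tfrac{7}{3}xy - \tfrac{2}{3}y^{2} + \tfrac{8}{3}y → -\tfrac{7}{3}xy + \tfrac{7}{4}y^{3} + \tfrac{59}{6}y^{2} + \tfrac{8}{3}y
  leading term xy: subtract (\tfrac{7}{6})·f_1 from -\tfrac{7}{3}xy + \tfrac{7}{4}y^{3} + \tfrac{59}{6}y^{2} + \tfrac{8}{3}y → \tfrac{7}{4}y^{3} + \tfrac{26}{3}y^{2} - \tfrac{13}{3}y
  leading term y^{3}: no divisor's leading term divides it; move \tfrac{7}{4}y^{3} to the remainder.
  leading term y^{2}: no divisor's leading term divides it; move \tfrac{26}{3}y^{2} to the remainder.
  leading term y: no divisor's leading term divides it; move -\tfrac{13}{3}y to the remainder.
  remainder \tfrac{7}{4}y^{3} + \tfrac{26}{3}y^{2} - \tfrac{13}{3}y ≠ 0; add g_3 = \tfrac{7}{4}y^{3} + \tfrac{26}{3}y^{2} - \tfrac{13}{3}y to the basis.

The other S-polynomials (S(f_1,g_3), S(f_2,g_3)) all reduce to 0 modulo the current basis, so we have a Gröbner basis.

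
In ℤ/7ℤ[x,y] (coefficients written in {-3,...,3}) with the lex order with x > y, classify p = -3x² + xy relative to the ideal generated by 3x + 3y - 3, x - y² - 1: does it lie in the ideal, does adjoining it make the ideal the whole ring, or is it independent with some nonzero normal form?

-3x² + xy is independent of I; its normal form modulo I is -3y - 3.

First compute the reduced Gröbner basis of I by Buchberger's algorithm.
f_1 = 3x + 3y - 3, LT = x.
f_2 = x - y² - 1, LT = x.

S(f_1,f_2): lcm = x. S = y² + y.
  leading term y²: no divisor's leading term divides it; move y² to the remainder.
  leading term y: no divisor's leading term divides it; move y to the remainder.
  remainder y² + y ≠ 0; add h_3 = y² + y to the basis.

S(f_1,h_3): leading monomials are coprime, so the S-polynomial reduces to 0 (Buchberger's first criterion).
S(f_2,h_3): leading monomials are coprime, so the S-polynomial reduces to 0 (Buchberger's first criterion).
Every S-polynomial of the final basis reduces to 0, so we have a Gröbner basis.
Inter-reduce: drop elements whose leading term is divisible by another's, tail-reduce, and make monic.
Reduced Gröbner basis: {x + y - 1, y² + y}.
Label its elements g_1 = x + y - 1, g_2 = y² + y.

Reduce p = -3x² + xy modulo G:
  leading term x²: subtract (-3x)·g_1 from -3x² + xy → -3xy - 3x
  leading term xy: subtract (-3y)·g_1 from -3xy - 3x → -3x + 3y² - 3y
  leading term x: subtract (-3)·g_1 from -3x + 3y² - 3y → 3y² - 3
  leading term y²: subtract (3)·g_2 from 3y² - 3 → -3y - 3
  leading term y: no divisor's leading term divides it; move -3y to the remainder.
  leading term 1: no divisor's leading term divides it; move -3 to the remainder.
  normal form = -3y - 3.
The normal form is nonzero, so p ∉ I. Since p minus its normal form lies in I, I + (p) = I + (r) where r = -3y - 3; decide whether this ideal is the whole ring.
Run Buchberger on G together with r (pairs among the g_i already reduce to 0 since G is a Gröbner basis):
g_1 = x + y - 1, LT = x.
g_2 = y² + y, LT = y².
r = -3y - 3, LT = y.

S(g_1,g_2): leading monomials are coprime, so the S-polynomial reduces to 0 (Buchberger's first criterion).
S(g_1,r): leading monomials are coprime, so the S-polynomial reduces to 0 (Buchberger's first criterion).
S(g_2,r): lcm = y². S = 0.
  remainder 0.

Every S-polynomial of the final basis reduces to 0, so we have a Gröbner basis.
Inter-reduce: drop elements whose leading term is divisible by another's, tail-reduce, and make monic.
Reduced Gröbner basis: {x - 2, y + 1}.
The reduced Gröbner basis of I + (p) is {x - 2, y + 1} ≠ {1}, a proper ideal, so the enlarged system stays consistent: p is independent of I, with normal form -3y - 3.

The remainder on division by a Gröbner basis is unique — it is the normal form.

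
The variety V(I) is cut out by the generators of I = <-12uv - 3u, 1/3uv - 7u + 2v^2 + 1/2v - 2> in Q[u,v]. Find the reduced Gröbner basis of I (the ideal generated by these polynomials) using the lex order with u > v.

G = {u - 24/85v^2 - 6/85v + 24/85, v^3 + 1/2v^2 - 15/16v - 1/4}

f_1 = -12uv - 3u, LT = uv.
f_2 = 1/3uv - 7u + 2v^2 + 1/2v - 2, LT = uv.

S(f_1,f_2): lcm = uv. S = 85/4u - 6v^2 - 3/2v + 6.
  leading term u: no divisor's leading term divides it; move 85/4u to the remainder.
  leading term v^2: no divisor's leading term divides it; move -6v^2 to the remainder.
  leading term v: no divisor's leading term divides it; move -3/2v to the remainder.
  leading term 1: no divisor's leading term divides it; move 6 to the remainder.
  remainder 85/4u - 6v^2 - 3/2v + 6 ≠ 0; add g_3 = 85/4u - 6v^2 - 3/2v + 6 to the basis.

S(f_1,g_3): lcm = uv. S = 1/4u + 24/85v^3 + 6/85v^2 - 24/85v.
  leading term u: subtract (1/85)·g_3 from 1/4u + 24/85v^3 + 6/85v^2 - 24/85v → 24/85v^3 + 12/85v^2 - 9/34v - 6/85
  leading term v^3: no divisor's leading term divides it; move 24/85v^3 to the remainder.
  leading term v^2: no divisor's leading term divides it; move 12/85v^2 to the remainder.
  leading term v: no divisor's leading term divides it; move -9/34v to the remainder.
  leading term 1: no divisor's leading term divides it; move -6/85 to the remainder.
  remainder 24/85v^3 + 12/85v^2 - 9/34v - 6/85 ≠ 0; add g_4 = 24/85v^3 + 12/85v^2 - 9/34v - 6/85 to the basis.

The other S-polynomials (S(f_2,g_3), S(f_1,g_4), S(f_2,g_4), S(g_3,g_4)) all reduce to 0 modulo the current basis, so we have a Gröbner basis.
Inter-reduce: drop elements whose leading term is divisible by another's, tail-reduce, and make monic.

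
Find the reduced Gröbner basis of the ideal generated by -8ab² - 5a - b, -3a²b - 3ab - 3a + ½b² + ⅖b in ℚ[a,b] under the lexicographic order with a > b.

G = {a - 32/15b⁴ - 128/75b³ - 44/15b² - 37/15b, b⁶ + ⅘b⁵ + 2b⁴ + 53/32b³ + 55/64b² + 25/32b}

f_1 = -8ab² - 5a - b, LT = ab².
f_2 = -3a²b - 3ab - 3a + ½b² + ⅖b, LT = a²b.

S(f_1,f_2): lcm = a²b². S = ⅝a² - ab² - ⅞ab + ⅙b³ + 2/15b².
  reduce S modulo (f_1, f_2):
  remainder ⅝a² - ⅞ab + ⅝a + ⅙b³ + 2/15b² + ⅛b ≠ 0; add g_3 = ⅝a² - ⅞ab + ⅝a + ⅙b³ + 2/15b² + ⅛b to the basis.

S(f_1,g_3): lcm = a²b². S = ⅝a² + 7/5ab³ - ab² + ⅛ab - 4/15b⁵ - 16/75b⁴ - ⅕b³.
  reduce S modulo (f_1, f_2, g_3):
  remainder ⅛ab - 4/15b⁵ - 16/75b⁴ - 11/30b³ - 37/120b² ≠ 0; add g_4 = ⅛ab - 4/15b⁵ - 16/75b⁴ - 11/30b³ - 37/120b² to the basis.

S(f_2,g_3): lcm = a²b. S = 7/5ab² + a - 4/15b⁴ - 16/75b³ - 11/30b² - 2/15b.
  reduce S modulo (f_1, f_2, g_3, g_4):
  remainder ⅛a - 4/15b⁴ - 16/75b³ - 11/30b² - 37/120b ≠ 0; add g_5 = ⅛a - 4/15b⁴ - 16/75b³ - 11/30b² - 37/120b to the basis.

S(f_1,g_4): lcm = ab². S = ⅝a + 32/15b⁶ + 128/75b⁵ + 44/15b⁴ + 37/15b³ + ⅛b.
  reduce S modulo (f_1, f_2, g_3, g_4, g_5):
  remainder 32/15b⁶ + 128/75b⁵ + 64/15b⁴ + 53/15b³ + 11/6b² + 5/3b ≠ 0; add g_6 = 32/15b⁶ + 128/75b⁵ + 64/15b⁴ + 53/15b³ + 11/6b² + 5/3b to the basis.

The other S-polynomials (S(f_2,g_4), S(g_3,g_4), S(f_1,g_5), S(f_2,g_5), S(g_3,g_5), S(g_4,g_5), S(f_1,g_6), S(f_2,g_6), S(g_3,g_6), S(g_4,g_6), S(g_5,g_6)) all reduce to 0 modulo the current basis, so we have a Gröbner basis.
Inter-reduce: drop elements whose leading term is divisible by another's, tail-reduce, and make monic.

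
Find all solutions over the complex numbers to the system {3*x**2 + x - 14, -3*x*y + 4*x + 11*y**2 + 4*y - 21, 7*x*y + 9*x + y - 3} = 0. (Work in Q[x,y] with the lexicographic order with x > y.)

Compute a lex Gröbner basis by Buchberger's algorithm.
f_1 = 3*x**2 + x - 14, LT = x**2.
f_2 = -3*x*y + 4*x + 11*y**2 + 4*y - 21, LT = x*y.
f_3 = 7*x*y + 9*x + y - 3, LT = x*y.

S(f_1,f_2): lcm = x**2*y. S = 4/3*x**2 + 11/3*x*y**2 + 5/3*x*y - 7*x - 14/3*y.
  reduce S modulo (f_1, f_2, f_3):
  remainder 35/27*x + 121/9*y**3 + 781/27*y**2 - 583/27*y - 119/3 ≠ 0; add h_4 = 35/27*x + 121/9*y**3 + 781/27*y**2 - 583/27*y - 119/3 to the basis.

S(f_1,f_3): lcm = x**2*y. S = -9/7*x**2 + 4/21*x*y + 3/7*x - 14/3*y.
  reduce S modulo (f_1, f_2, f_3, h_4):
  remainder -242/21*y**3 - 506/21*y**2 + 296/21*y + 80/3 ≠ 0; add h_5 = -242/21*y**3 - 506/21*y**2 + 296/21*y + 80/3 to the basis.

S(f_2,f_3): lcm = x*y. S = -55/21*x - 11/3*y**2 - 31/21*y + 52/7.
  reduce S modulo (f_1, f_2, f_3, h_4, h_5):
  remainder -99/49*y**2 - 582/49*y - 69/7 ≠ 0; add h_6 = -99/49*y**2 - 582/49*y - 69/7 to the basis.

S(f_1,h_4): lcm = x**2. S = -363/35*x*y**3 - 781/35*x*y**2 + 583/35*x*y + 464/15*x - 14/3.
  reduce S modulo (f_1, f_2, f_3, h_4, h_5, h_6):
  remainder -503/9*y - 503/9 ≠ 0; add h_7 = -503/9*y - 503/9 to the basis.

The other S-polynomials (S(f_2,h_4), S(f_3,h_4), S(f_1,h_5), S(f_2,h_5), S(f_3,h_5), S(h_4,h_5), S(f_1,h_6), S(f_2,h_6), S(f_3,h_6), S(h_4,h_6), S(h_5,h_6), S(f_1,h_7), S(f_2,h_7), S(f_3,h_7), S(h_4,h_7), S(h_5,h_7), S(h_6,h_7)) all reduce to 0 modulo the current basis, so we have a Gröbner basis.
Inter-reduce: drop elements whose leading term is divisible by another's, tail-reduce, and make monic.
Reduced Gröbner basis: {x - 2, y + 1}.

The lex basis is triangular: the last element involves only y. Solving y + 1 = 0 gives y ∈ {-1}; substituting each value into the earlier elements determines the remaining variables.
  y = -1: the earlier basis element becomes x - 2 = 0, giving x = 2 — point (2, -1).

{(2, -1)}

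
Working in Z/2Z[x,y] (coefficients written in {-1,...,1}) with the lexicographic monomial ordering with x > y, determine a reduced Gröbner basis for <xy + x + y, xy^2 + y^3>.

G = {x + y^3 + y^2 + y, y^4}

f_1 = xy + x + y, LT = xy.
f_2 = xy^2 + y^3, LT = xy^2.

S(f_1,f_2): lcm = xy^2. S = xy + y^3 + y^2.
  leading term xy: subtract (1)·f_1 from xy + y^3 + y^2 → x + y^3 + y^2 + y
  leading term x: no divisor's leading term divides it; move x to the remainder.
  leading term y^3: no divisor's leading term divides it; move y^3 to the remainder.
  leading term y^2: no divisor's leading term divides it; move y^2 to the remainder.
  leading term y: no divisor's leading term divides it; move y to the remainder.
  remainder x + y^3 + y^2 + y ≠ 0; add g_3 = x + y^3 + y^2 + y to the basis.

S(f_1,g_3): lcm = xy. S = x + y^4 + y^3 + y^2 + y.
  leading term x: subtract (1)·g_3 from x + y^4 + y^3 + y^2 + y → y^4
  leading term y^4: no divisor's leading term divides it; move y^4 to the remainder.
  remainder y^4 ≠ 0; add g_4 = y^4 to the basis.

S(f_2,g_3): lcm = xy^2. S = y^5 + y^4.
  leading term y^5: subtract (y)·g_4 from y^5 + y^4 → y^4
  leading term y^4: subtract (1)·g_4 from y^4 → 0
  remainder 0.

S(f_1,g_4): lcm = xy^4. S = xy^3 + y^4.
  leading term xy^3: subtract (y^2)·f_1 from xy^3 + y^4 → xy^2 + y^4 + y^3
  leading term xy^2: subtract (y)·f_1 from xy^2 + y^4 + y^3 → xy + y^4 + y^3 + y^2
  leading term xy: subtract (1)·f_1 from xy + y^4 + y^3 + y^2 → x + y^4 + y^3 + y^2 + y
  leading term x: subtract (1)·g_3 from x + y^4 + y^3 + y^2 + y → y^4
  leading term y^4: subtract (1)·g_4 from y^4 → 0
  remainder 0.

S(f_2,g_4): lcm = xy^4. S = y^5.
  leading term y^5: subtract (y)·g_4 from y^5 → 0
  remainder 0.

S(g_3,g_4): leading monomials are coprime, so the S-polynomial reduces to 0 (Buchberger's first criterion).
Every S-polynomial of the final basis reduces to 0, so we have a Gröbner basis.
Inter-reduce: drop elements whose leading term is divisible by another's, tail-reduce, and make monic.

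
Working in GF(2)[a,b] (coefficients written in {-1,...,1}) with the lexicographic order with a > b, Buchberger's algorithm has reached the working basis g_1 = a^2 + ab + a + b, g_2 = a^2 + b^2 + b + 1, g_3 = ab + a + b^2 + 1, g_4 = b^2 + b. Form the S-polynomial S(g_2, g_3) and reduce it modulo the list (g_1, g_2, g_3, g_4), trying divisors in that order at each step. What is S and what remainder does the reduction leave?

S(g_2, g_3) = a^2 + ab^2 + a + b^3 + b^2 + b; remainder on division = 0.

lcm(LM(g_2), LM(g_3)) = a^2b.
S = (lcm/LT(g_2))·g_2 − (lcm/LT(g_3))·g_3 = a^2 + ab^2 + a + b^3 + b^2 + b.
Reduce S modulo (g_1, g_2, g_3, g_4) in that order:
  leading term a^2: subtract (1)·g_1 from a^2 + ab^2 + a + b^3 + b^2 + b → ab^2 + ab + b^3 + b^2
  leading term ab^2: subtract (b)·g_3 from ab^2 + ab + b^3 + b^2 → b^2 + b
  leading term b^2: subtract (1)·g_4 from b^2 + b → 0
The remainder is 0, so this S-polynomial contributes no new basis element.
An S-polynomial is built so that the two leading terms cancel; whether anything survives reduction is exactly the Gröbner-basis criterion.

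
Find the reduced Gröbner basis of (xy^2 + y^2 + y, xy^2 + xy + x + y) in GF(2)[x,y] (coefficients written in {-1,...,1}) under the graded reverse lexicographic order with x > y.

Buchberger's algorithm terminates because the ascending chain of leading-term ideals stabilizes.

f_1 = xy^2 + y^2 + y, LT = xy^2.
f_2 = xy^2 + xy + x + y, LT = xy^2.

S(f_1,f_2): lcm = xy^2. S = xy + y^2 + x.
  leading term xy: no divisor's leading term divides it; move xy to the remainder.
  leading term y^2: no divisor's leading term divides it; move y^2 to the remainder.
  leading term x: no divisor's leading term divides it; move x to the remainder.
  remainder xy + y^2 + x ≠ 0; add g_3 = xy + y^2 + x to the basis.

S(f_1,g_3): lcm = xy^2. S = y^3 + xy + y^2 + y.
  leading term y^3: no divisor's leading term divides it; move y^3 to the remainder.
  leading term xy: subtract (1)·g_3 from xy + y^2 + y → x + y
  leading term x: no divisor's leading term divides it; move x to the remainder.
  leading term y: no divisor's leading term divides it; move y to the remainder.
  remainder y^3 + x + y ≠ 0; add g_4 = y^3 + x + y to the basis.

S(f_1,g_4): lcm = xy^3. S = y^3 + x^2 + xy + y^2.
  leading term y^3: subtract (1)·g_4 from y^3 + x^2 + xy + y^2 → x^2 + xy + y^2 + x + y
  leading term x^2: no divisor's leading term divides it; move x^2 to the remainder.
  leading term xy: subtract (1)·g_3 from xy + y^2 + x + y → y
  leading term y: no divisor's leading term divides it; move y to the remainder.
  remainder x^2 + y ≠ 0; add g_5 = x^2 + y to the basis.

The other S-polynomials (S(f_2,g_3), S(f_2,g_4), S(g_3,g_4), S(f_1,g_5), S(f_2,g_5), S(g_3,g_5), S(g_4,g_5)) all reduce to 0 modulo the current basis, so we have a Gröbner basis.
Inter-reduce: drop elements whose leading term is divisible by another's, tail-reduce, and make monic.

G = {y^3 + x + y, x^2 + y, xy + y^2 + x}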